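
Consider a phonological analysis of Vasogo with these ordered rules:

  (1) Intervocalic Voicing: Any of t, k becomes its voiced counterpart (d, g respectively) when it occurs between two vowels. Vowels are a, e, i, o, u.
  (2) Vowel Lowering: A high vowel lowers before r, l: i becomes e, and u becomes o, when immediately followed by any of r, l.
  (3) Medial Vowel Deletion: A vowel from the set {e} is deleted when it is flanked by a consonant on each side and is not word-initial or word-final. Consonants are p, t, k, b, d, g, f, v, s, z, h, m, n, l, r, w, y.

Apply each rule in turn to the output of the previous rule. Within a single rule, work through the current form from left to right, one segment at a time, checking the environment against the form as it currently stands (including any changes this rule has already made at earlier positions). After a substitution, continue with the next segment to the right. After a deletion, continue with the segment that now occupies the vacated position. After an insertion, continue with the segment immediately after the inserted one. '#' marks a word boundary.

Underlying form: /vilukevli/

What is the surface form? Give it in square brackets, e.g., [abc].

[vlugvli]

(1) Intervocalic Voicing: [vilukevli] → [vilugevli]
(2) Vowel Lowering: [vilugevli] → [velugevli]
(3) Medial Vowel Deletion: [velugevli] → [vlugvli]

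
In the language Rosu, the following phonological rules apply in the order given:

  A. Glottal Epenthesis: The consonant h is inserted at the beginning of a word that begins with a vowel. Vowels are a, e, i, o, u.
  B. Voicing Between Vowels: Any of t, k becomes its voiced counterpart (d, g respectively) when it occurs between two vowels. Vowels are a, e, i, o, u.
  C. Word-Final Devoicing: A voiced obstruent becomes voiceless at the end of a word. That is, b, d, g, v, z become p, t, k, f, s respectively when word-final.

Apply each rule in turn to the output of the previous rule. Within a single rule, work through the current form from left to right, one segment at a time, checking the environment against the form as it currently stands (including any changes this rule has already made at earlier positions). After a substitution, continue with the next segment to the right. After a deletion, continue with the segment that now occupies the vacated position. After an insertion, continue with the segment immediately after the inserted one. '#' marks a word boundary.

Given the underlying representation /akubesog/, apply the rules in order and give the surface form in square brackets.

[hagubesok]

A Glottal Epenthesis: [akubesog] → [hakubesog]
B Voicing Between Vowels: [hakubesog] → [hagubesog]
C Word-Final Devoicing: [hagubesog] → [hagubesok]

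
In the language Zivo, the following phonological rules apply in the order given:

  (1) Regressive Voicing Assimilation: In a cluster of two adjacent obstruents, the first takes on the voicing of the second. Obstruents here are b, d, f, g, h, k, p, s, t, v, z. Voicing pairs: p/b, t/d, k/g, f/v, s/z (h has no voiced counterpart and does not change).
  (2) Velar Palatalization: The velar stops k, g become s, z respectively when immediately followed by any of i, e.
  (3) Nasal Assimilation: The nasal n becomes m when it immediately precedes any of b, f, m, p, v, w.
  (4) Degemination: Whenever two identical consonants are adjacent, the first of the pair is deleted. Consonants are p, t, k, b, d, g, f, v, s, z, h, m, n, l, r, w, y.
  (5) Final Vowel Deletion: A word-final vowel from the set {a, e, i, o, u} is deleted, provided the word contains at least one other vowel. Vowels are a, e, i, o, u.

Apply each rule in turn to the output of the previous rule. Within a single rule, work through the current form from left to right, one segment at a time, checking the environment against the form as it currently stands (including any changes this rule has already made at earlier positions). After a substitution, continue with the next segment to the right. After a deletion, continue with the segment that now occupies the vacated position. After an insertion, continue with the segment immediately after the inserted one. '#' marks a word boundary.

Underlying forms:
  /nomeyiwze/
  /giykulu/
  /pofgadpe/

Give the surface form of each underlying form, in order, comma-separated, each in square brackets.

[nomeyiwz], [ziykul], [povgatp]

/nomeyiwze/:
  (1) Regressive Voicing Assimilation: no change — [nomeyiwze]
  (2) Velar Palatalization: no change — [nomeyiwze]
  (3) Nasal Assimilation: no change — [nomeyiwze]
  (4) Degemination: no change — [nomeyiwze]
  (5) Final Vowel Deletion: [nomeyiwze] → [nomeyiwz]
/giykulu/:
  (1) Regressive Voicing Assimilation: no change — [giykulu]
  (2) Velar Palatalization: [giykulu] → [ziykulu]
  (3) Nasal Assimilation: no change — [ziykulu]
  (4) Degemination: no change — [ziykulu]
  (5) Final Vowel Deletion: [ziykulu] → [ziykul]
/pofgadpe/:
  (1) Regressive Voicing Assimilation: [pofgadpe] → [povgatpe]
  (2) Velar Palatalization: no change — [povgatpe]
  (3) Nasal Assimilation: no change — [povgatpe]
  (4) Degemination: no change — [povgatpe]
  (5) Final Vowel Deletion: [povgatpe] → [povgatp]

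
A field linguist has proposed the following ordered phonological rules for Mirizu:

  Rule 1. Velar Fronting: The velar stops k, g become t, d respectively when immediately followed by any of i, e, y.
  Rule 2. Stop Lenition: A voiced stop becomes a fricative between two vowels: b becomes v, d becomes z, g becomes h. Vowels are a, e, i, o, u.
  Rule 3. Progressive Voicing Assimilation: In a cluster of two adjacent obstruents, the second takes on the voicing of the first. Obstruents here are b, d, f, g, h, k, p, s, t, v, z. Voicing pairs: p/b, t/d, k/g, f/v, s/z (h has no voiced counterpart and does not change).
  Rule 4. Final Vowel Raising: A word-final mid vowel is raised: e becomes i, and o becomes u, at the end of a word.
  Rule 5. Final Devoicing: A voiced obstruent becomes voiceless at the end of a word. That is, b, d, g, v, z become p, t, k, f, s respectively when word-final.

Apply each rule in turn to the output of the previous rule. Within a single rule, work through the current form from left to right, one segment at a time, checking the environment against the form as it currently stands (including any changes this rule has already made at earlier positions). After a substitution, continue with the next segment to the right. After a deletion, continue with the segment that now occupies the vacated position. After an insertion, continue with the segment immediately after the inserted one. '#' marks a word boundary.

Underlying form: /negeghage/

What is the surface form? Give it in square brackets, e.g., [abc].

[nezeghazi]

Rule 1 Velar Fronting: [negeghage] → [nedeghade]
Rule 2 Stop Lenition: [nedeghade] → [nezeghaze]
Rule 3 Progressive Voicing Assimilation: no change — [nezeghaze]
Rule 4 Final Vowel Raising: [nezeghaze] → [nezeghazi]
Rule 5 Final Devoicing: no change — [nezeghazi]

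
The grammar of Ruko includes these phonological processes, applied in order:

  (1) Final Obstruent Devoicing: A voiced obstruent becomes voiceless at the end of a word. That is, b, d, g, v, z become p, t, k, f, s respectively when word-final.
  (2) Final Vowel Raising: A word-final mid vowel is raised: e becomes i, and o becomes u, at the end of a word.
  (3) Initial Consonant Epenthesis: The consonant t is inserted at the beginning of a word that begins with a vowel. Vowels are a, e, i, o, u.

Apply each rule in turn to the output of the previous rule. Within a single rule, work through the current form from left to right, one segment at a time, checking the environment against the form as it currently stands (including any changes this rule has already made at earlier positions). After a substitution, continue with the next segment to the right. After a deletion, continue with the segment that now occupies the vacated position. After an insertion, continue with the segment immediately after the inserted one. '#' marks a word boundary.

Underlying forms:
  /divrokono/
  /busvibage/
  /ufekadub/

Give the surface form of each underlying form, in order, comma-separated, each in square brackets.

/divrokono/:
  (1) Final Obstruent Devoicing: no change — [divrokono]
  (2) Final Vowel Raising: [divrokono] → [divrokonu]
  (3) Initial Consonant Epenthesis: no change — [divrokonu]
/busvibage/:
  (1) Final Obstruent Devoicing: no change — [busvibage]
  (2) Final Vowel Raising: [busvibage] → [busvibagi]
  (3) Initial Consonant Epenthesis: no change — [busvibagi]
/ufekadub/:
  (1) Final Obstruent Devoicing: [ufekadub] → [ufekadup]
  (2) Final Vowel Raising: no change — [ufekadup]
  (3) Initial Consonant Epenthesis: [ufekadup] → [tufekadup]

[divrokonu], [busvibagi], [tufekadup]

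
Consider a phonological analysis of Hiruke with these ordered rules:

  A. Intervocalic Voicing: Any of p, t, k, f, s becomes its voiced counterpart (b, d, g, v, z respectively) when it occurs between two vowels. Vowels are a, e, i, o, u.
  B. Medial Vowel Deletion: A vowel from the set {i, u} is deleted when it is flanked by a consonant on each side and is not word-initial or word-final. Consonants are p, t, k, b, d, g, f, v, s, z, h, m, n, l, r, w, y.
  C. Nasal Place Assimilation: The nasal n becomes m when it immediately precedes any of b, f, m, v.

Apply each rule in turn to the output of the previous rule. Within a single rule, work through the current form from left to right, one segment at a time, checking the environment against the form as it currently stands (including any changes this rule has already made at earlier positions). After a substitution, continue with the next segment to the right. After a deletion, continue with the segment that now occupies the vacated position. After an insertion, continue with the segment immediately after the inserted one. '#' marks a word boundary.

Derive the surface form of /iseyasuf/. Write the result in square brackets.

A Intervocalic Voicing: [iseyasuf] → [izeyazuf]
B Medial Vowel Deletion: [izeyazuf] → [izeyazf]
C Nasal Place Assimilation: no change — [izeyazf]

[izeyazf]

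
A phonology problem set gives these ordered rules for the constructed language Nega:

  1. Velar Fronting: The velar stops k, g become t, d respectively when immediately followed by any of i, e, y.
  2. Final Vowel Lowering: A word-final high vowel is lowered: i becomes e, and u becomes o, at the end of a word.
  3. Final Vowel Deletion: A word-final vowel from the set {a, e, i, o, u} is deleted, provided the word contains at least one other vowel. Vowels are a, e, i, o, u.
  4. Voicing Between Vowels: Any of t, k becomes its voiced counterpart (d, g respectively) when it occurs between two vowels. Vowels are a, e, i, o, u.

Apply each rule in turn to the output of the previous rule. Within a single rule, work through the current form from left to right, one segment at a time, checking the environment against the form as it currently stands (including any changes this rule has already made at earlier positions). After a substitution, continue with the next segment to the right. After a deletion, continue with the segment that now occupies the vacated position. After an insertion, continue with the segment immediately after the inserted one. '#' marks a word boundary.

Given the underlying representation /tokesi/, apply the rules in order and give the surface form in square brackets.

[todes]

1 Velar Fronting: [tokesi] → [totesi]
2 Final Vowel Lowering: [totesi] → [totese]
3 Final Vowel Deletion: [totese] → [totes]
4 Voicing Between Vowels: [totes] → [todes]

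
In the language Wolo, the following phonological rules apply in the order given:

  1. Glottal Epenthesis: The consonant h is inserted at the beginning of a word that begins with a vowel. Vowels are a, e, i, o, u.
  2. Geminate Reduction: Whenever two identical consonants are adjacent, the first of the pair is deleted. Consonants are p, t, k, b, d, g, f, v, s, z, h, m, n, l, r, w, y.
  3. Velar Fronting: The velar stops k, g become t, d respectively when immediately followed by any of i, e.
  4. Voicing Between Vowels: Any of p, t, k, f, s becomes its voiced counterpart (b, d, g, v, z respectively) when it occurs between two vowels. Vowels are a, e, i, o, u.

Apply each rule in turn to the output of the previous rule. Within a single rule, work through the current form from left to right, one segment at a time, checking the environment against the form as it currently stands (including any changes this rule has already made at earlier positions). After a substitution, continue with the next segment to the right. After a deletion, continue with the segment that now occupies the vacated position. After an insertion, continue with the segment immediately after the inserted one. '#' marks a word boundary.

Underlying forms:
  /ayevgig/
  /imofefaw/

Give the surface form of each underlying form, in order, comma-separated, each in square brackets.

/ayevgig/:
  1 Glottal Epenthesis: [ayevgig] → [hayevgig]
  2 Geminate Reduction: no change — [hayevgig]
  3 Velar Fronting: [hayevgig] → [hayevdig]
  4 Voicing Between Vowels: no change — [hayevdig]
/imofefaw/:
  1 Glottal Epenthesis: [imofefaw] → [himofefaw]
  2 Geminate Reduction: no change — [himofefaw]
  3 Velar Fronting: no change — [himofefaw]
  4 Voicing Between Vowels: [himofefaw] → [himovevaw]

[hayevdig], [himovevaw]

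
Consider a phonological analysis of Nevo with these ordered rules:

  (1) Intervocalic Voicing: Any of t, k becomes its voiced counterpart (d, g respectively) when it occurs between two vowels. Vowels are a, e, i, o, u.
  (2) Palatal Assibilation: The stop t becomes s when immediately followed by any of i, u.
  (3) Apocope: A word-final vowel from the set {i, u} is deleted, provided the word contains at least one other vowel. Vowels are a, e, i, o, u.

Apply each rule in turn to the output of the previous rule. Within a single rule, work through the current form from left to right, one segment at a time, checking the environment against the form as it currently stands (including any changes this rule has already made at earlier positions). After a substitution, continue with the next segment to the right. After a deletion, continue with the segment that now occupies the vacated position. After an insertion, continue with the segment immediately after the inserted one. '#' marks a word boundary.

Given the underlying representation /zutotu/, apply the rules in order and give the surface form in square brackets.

[zudod]

(1) Intervocalic Voicing: [zutotu] → [zudodu]
(2) Palatal Assibilation: no change — [zudodu]
(3) Apocope: [zudodu] → [zudod]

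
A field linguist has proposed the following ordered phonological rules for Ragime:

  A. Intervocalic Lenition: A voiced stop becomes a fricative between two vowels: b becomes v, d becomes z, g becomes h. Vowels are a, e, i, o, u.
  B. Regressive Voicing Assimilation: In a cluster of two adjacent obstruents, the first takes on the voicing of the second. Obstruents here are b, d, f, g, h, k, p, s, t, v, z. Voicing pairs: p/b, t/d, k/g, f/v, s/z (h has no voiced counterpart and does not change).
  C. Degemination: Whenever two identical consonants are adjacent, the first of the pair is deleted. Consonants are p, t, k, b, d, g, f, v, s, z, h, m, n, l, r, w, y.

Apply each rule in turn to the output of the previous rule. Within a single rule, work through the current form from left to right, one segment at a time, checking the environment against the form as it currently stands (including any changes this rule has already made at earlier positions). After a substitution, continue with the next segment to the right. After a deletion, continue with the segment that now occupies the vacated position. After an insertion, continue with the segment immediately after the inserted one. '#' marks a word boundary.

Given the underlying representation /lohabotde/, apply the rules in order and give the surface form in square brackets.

[lohavode]

A Intervocalic Lenition: [lohabotde] → [lohavotde]
B Regressive Voicing Assimilation: [lohavotde] → [lohavodde]
C Degemination: [lohavodde] → [lohavode]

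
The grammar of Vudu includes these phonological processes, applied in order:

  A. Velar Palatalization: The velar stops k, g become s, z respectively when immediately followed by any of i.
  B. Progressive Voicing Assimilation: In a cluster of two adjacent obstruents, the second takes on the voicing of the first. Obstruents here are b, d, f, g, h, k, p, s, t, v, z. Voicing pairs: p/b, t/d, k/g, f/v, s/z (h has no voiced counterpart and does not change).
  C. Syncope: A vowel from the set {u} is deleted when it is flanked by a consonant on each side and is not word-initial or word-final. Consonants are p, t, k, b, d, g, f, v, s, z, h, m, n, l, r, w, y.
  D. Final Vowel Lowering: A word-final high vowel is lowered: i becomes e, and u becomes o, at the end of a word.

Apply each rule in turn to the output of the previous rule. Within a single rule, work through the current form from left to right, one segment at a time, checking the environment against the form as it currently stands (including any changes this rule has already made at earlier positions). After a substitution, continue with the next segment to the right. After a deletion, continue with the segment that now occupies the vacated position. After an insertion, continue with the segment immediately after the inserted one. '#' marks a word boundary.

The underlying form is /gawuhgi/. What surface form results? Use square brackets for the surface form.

A Velar Palatalization: [gawuhgi] → [gawuhzi]
B Progressive Voicing Assimilation: [gawuhzi] → [gawuhsi]
C Syncope: [gawuhsi] → [gawhsi]
D Final Vowel Lowering: [gawhsi] → [gawhse]

[gawhse]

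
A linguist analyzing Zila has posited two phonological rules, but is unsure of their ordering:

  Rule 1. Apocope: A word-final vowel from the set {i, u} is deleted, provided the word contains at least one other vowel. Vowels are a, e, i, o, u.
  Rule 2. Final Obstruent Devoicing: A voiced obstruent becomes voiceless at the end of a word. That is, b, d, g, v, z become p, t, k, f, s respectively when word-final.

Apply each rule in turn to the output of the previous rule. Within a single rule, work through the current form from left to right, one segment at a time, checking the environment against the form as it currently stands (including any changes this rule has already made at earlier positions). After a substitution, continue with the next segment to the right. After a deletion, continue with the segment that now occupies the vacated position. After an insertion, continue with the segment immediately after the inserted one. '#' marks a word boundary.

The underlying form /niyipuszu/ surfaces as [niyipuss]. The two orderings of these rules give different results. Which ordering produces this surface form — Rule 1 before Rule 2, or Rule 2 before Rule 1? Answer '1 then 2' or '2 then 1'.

1 then 2

Order 1 then 2:
  1 Apocope: [niyipuszu] → [niyipusz]
  2 Final Obstruent Devoicing: [niyipusz] → [niyipuss]
  result: [niyipuss]
Order 2 then 1:
  2 Final Obstruent Devoicing: no change — [niyipuszu]
  1 Apocope: [niyipuszu] → [niyipusz]
  result: [niyipusz]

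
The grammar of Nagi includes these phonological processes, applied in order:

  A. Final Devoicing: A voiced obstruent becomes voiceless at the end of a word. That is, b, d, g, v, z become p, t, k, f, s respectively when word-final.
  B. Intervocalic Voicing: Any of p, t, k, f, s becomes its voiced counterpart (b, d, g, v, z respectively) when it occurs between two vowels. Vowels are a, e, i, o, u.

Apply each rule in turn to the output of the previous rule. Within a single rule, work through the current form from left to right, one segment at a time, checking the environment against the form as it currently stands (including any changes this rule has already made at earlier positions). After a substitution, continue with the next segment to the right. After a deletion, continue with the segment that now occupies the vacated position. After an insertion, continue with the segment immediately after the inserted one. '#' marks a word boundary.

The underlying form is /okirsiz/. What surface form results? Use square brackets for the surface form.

[ogirsis]

A Final Devoicing: [okirsiz] → [okirsis]
B Intervocalic Voicing: [okirsis] → [ogirsis]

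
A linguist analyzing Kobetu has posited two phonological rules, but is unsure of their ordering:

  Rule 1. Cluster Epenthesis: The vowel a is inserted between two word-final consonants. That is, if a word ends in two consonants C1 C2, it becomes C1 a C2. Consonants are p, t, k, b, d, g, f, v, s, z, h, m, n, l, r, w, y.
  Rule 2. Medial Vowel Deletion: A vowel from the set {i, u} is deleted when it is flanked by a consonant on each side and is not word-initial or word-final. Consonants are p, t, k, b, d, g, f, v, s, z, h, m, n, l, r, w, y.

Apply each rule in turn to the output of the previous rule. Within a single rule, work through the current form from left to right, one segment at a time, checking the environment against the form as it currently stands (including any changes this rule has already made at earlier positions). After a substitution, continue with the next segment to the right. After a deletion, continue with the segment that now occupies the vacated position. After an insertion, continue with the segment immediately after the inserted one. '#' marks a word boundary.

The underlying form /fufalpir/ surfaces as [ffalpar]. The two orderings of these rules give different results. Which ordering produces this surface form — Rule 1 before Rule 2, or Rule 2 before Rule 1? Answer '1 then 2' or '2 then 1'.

Order 1 then 2:
  1 Cluster Epenthesis: no change — [fufalpir]
  2 Medial Vowel Deletion: [fufalpir] → [ffalpr]
  result: [ffalpr]
Order 2 then 1:
  2 Medial Vowel Deletion: [fufalpir] → [ffalpr]
  1 Cluster Epenthesis: [ffalpr] → [ffalpar]
  result: [ffalpar]

2 then 1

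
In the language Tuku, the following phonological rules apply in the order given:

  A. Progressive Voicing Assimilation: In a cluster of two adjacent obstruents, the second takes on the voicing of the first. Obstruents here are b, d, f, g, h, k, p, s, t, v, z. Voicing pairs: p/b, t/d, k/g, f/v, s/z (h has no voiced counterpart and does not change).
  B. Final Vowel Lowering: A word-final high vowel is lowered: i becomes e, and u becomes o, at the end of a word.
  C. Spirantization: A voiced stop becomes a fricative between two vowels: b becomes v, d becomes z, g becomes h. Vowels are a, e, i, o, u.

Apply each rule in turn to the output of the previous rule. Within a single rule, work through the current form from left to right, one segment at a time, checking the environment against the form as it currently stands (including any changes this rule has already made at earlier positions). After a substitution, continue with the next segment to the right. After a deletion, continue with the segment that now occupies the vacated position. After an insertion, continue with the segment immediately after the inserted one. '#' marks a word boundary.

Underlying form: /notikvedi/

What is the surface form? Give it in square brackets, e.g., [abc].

A Progressive Voicing Assimilation: [notikvedi] → [notikfedi]
B Final Vowel Lowering: [notikfedi] → [notikfede]
C Spirantization: [notikfede] → [notikfeze]

[notikfeze]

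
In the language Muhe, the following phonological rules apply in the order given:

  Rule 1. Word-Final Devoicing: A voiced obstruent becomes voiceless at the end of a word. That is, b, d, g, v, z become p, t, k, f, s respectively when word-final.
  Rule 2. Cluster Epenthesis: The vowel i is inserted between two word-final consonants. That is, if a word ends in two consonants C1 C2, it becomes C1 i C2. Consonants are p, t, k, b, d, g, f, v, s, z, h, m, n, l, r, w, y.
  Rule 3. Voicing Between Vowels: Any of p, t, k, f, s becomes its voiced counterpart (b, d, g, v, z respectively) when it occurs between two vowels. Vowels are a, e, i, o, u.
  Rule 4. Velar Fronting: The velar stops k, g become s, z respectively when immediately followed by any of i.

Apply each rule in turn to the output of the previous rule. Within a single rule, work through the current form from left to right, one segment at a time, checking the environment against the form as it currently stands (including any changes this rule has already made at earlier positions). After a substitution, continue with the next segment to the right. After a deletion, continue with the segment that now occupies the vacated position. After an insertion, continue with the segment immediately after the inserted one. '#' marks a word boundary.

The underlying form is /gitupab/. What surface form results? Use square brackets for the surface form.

Rule 1 Word-Final Devoicing: [gitupab] → [gitupap]
Rule 2 Cluster Epenthesis: no change — [gitupap]
Rule 3 Voicing Between Vowels: [gitupap] → [gidubap]
Rule 4 Velar Fronting: [gidubap] → [zidubap]

[zidubap]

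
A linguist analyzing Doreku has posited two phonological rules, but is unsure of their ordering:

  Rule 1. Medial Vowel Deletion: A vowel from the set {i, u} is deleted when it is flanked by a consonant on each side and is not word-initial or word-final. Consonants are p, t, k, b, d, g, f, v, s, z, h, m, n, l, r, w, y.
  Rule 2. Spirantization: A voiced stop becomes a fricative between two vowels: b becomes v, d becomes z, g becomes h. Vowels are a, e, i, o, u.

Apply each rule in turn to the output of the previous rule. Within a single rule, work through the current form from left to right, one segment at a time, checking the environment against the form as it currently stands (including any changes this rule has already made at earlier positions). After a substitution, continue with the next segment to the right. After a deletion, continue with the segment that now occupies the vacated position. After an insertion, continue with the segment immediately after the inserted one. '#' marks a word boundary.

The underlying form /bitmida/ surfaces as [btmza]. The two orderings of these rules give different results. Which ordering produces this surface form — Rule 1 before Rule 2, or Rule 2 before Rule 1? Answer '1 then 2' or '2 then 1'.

Order 1 then 2:
  1 Medial Vowel Deletion: [bitmida] → [btmda]
  2 Spirantization: no change — [btmda]
  result: [btmda]
Order 2 then 1:
  2 Spirantization: [bitmida] → [bitmiza]
  1 Medial Vowel Deletion: [bitmiza] → [btmza]
  result: [btmza]

2 then 1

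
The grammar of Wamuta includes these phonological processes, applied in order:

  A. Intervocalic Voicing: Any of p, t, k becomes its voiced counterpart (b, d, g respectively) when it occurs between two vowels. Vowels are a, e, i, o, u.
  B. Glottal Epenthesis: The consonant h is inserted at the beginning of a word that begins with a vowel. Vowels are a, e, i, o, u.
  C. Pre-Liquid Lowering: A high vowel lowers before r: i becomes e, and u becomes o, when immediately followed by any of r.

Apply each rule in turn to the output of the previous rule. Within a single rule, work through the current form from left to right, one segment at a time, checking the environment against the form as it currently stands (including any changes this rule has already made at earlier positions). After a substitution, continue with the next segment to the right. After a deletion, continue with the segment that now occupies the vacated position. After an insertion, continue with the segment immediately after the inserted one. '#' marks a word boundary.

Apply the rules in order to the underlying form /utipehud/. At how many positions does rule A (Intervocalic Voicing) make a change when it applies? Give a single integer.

A Intervocalic Voicing: [utipehud] → [udibehud]
B Glottal Epenthesis: [udibehud] → [hudibehud]
C Pre-Liquid Lowering: no change — [hudibehud]
Rule A changed 2 position(s).

2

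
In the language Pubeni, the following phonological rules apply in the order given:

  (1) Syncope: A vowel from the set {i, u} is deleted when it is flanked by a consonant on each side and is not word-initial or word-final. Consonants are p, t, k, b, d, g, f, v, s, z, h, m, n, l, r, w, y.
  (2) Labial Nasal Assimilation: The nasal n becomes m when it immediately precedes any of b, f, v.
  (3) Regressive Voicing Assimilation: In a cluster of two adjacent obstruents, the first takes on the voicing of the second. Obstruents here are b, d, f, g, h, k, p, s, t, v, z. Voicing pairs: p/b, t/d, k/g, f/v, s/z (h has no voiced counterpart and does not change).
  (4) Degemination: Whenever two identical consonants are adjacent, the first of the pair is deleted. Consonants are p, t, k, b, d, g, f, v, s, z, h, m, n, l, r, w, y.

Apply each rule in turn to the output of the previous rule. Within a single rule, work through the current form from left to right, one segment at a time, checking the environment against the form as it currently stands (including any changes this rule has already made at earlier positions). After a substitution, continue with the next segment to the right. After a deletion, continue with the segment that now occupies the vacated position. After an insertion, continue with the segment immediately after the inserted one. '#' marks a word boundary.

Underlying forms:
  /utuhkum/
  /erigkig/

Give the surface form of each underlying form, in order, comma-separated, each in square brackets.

[uthkm], [erkg]

/utuhkum/:
  (1) Syncope: [utuhkum] → [uthkm]
  (2) Labial Nasal Assimilation: no change — [uthkm]
  (3) Regressive Voicing Assimilation: no change — [uthkm]
  (4) Degemination: no change — [uthkm]
/erigkig/:
  (1) Syncope: [erigkig] → [ergkg]
  (2) Labial Nasal Assimilation: no change — [ergkg]
  (3) Regressive Voicing Assimilation: [ergkg] → [erkgg]
  (4) Degemination: [erkgg] → [erkg]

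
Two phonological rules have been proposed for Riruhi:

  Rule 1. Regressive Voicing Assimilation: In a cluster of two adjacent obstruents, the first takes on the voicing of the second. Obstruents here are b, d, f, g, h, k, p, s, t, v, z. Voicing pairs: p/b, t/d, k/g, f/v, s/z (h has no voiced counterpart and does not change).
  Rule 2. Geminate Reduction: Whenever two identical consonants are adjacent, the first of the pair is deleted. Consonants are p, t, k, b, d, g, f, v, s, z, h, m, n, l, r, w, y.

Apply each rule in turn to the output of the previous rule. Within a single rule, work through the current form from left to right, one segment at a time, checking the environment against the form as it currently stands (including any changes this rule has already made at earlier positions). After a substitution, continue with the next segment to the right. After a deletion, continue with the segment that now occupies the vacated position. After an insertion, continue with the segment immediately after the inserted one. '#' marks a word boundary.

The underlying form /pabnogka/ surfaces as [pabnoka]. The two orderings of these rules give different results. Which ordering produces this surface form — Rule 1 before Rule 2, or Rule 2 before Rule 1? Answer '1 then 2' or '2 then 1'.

Order 1 then 2:
  1 Regressive Voicing Assimilation: [pabnogka] → [pabnokka]
  2 Geminate Reduction: [pabnokka] → [pabnoka]
  result: [pabnoka]
Order 2 then 1:
  2 Geminate Reduction: no change — [pabnogka]
  1 Regressive Voicing Assimilation: [pabnogka] → [pabnokka]
  result: [pabnokka]

1 then 2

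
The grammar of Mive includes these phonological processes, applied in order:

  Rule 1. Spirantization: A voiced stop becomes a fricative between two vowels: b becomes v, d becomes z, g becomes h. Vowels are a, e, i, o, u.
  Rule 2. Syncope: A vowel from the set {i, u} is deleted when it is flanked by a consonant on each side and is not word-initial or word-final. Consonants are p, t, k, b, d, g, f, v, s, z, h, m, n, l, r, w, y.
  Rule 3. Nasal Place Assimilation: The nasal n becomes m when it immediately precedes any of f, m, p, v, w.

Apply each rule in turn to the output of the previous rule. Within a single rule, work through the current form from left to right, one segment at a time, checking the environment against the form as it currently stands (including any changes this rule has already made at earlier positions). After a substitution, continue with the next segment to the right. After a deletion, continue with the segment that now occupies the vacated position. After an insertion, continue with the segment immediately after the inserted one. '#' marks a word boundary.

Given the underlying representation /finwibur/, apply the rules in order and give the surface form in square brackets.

[fmwvr]

Rule 1 Spirantization: [finwibur] → [finwivur]
Rule 2 Syncope: [finwivur] → [fnwvr]
Rule 3 Nasal Place Assimilation: [fnwvr] → [fmwvr]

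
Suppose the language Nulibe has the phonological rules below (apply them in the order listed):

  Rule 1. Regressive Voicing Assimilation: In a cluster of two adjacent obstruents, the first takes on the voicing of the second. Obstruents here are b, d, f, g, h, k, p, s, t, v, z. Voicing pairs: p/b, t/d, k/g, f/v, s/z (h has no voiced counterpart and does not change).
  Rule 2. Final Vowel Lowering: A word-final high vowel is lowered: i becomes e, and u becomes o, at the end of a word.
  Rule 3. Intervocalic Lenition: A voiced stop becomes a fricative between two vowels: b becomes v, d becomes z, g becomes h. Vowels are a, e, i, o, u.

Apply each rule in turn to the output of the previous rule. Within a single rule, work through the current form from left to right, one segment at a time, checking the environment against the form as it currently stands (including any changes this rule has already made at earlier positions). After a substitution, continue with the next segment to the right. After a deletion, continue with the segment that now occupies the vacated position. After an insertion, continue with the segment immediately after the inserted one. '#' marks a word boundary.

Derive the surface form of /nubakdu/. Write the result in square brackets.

[nuvagdo]

Rule 1 Regressive Voicing Assimilation: [nubakdu] → [nubagdu]
Rule 2 Final Vowel Lowering: [nubagdu] → [nubagdo]
Rule 3 Intervocalic Lenition: [nubagdo] → [nuvagdo]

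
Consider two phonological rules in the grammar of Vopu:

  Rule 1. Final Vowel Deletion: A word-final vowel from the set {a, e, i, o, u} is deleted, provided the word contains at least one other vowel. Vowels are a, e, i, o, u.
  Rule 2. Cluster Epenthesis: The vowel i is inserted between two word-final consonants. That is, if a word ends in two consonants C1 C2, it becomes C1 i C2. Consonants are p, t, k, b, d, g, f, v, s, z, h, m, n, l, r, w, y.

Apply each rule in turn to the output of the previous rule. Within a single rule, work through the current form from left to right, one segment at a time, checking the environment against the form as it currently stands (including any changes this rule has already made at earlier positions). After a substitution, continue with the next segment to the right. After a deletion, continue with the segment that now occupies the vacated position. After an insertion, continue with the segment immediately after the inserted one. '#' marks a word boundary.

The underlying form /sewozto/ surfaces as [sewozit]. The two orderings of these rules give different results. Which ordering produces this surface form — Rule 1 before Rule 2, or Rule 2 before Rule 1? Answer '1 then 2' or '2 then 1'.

1 then 2

Order 1 then 2:
  1 Final Vowel Deletion: [sewozto] → [sewozt]
  2 Cluster Epenthesis: [sewozt] → [sewozit]
  result: [sewozit]
Order 2 then 1:
  2 Cluster Epenthesis: no change — [sewozto]
  1 Final Vowel Deletion: [sewozto] → [sewozt]
  result: [sewozt]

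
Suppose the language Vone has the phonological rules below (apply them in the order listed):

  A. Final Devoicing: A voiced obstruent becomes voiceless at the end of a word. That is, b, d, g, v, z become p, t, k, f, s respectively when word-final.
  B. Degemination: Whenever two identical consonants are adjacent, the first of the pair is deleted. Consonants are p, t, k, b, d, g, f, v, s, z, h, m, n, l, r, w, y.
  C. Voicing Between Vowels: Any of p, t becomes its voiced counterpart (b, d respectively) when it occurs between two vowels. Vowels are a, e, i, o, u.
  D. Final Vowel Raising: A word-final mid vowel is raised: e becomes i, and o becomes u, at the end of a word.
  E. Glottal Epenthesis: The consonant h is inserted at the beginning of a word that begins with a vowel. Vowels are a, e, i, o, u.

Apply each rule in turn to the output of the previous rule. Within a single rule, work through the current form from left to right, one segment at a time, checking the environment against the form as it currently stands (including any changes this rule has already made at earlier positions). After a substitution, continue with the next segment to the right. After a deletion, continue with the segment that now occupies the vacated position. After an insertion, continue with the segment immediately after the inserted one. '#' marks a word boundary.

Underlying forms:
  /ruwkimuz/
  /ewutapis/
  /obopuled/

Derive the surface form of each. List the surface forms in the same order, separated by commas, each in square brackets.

/ruwkimuz/:
  A Final Devoicing: [ruwkimuz] → [ruwkimus]
  B Degemination: no change — [ruwkimus]
  C Voicing Between Vowels: no change — [ruwkimus]
  D Final Vowel Raising: no change — [ruwkimus]
  E Glottal Epenthesis: no change — [ruwkimus]
/ewutapis/:
  A Final Devoicing: no change — [ewutapis]
  B Degemination: no change — [ewutapis]
  C Voicing Between Vowels: [ewutapis] → [ewudabis]
  D Final Vowel Raising: no change — [ewudabis]
  E Glottal Epenthesis: [ewudabis] → [hewudabis]
/obopuled/:
  A Final Devoicing: [obopuled] → [obopulet]
  B Degemination: no change — [obopulet]
  C Voicing Between Vowels: [obopulet] → [obobulet]
  D Final Vowel Raising: no change — [obobulet]
  E Glottal Epenthesis: [obobulet] → [hobobulet]

[ruwkimus], [hewudabis], [hobobulet]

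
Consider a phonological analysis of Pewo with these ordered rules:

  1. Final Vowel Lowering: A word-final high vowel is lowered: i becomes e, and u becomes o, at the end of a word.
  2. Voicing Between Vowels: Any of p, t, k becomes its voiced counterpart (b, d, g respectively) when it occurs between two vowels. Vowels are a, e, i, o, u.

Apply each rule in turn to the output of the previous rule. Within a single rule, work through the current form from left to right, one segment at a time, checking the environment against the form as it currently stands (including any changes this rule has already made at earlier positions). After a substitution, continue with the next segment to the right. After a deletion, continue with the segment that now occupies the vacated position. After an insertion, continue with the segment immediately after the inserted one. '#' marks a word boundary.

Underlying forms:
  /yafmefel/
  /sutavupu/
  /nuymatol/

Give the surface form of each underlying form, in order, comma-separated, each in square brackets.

[yafmefel], [sudavubo], [nuymadol]

/yafmefel/:
  1 Final Vowel Lowering: no change — [yafmefel]
  2 Voicing Between Vowels: no change — [yafmefel]
/sutavupu/:
  1 Final Vowel Lowering: [sutavupu] → [sutavupo]
  2 Voicing Between Vowels: [sutavupo] → [sudavubo]
/nuymatol/:
  1 Final Vowel Lowering: no change — [nuymatol]
  2 Voicing Between Vowels: [nuymatol] → [nuymadol]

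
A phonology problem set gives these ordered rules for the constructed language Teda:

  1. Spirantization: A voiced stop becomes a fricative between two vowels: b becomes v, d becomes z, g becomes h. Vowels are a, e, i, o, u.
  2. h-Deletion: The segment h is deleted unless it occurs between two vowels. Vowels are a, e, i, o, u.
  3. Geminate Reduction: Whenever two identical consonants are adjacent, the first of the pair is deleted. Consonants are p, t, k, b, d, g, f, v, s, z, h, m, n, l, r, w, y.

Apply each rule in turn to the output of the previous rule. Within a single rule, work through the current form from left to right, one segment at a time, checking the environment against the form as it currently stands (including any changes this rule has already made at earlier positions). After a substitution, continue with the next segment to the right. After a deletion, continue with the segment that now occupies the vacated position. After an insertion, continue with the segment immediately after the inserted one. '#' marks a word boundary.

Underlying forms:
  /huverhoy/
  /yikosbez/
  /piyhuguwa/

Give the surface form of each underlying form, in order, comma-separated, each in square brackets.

[uveroy], [yikosbez], [piyuhuwa]

/huverhoy/:
  1 Spirantization: no change — [huverhoy]
  2 h-Deletion: [huverhoy] → [uveroy]
  3 Geminate Reduction: no change — [uveroy]
/yikosbez/:
  1 Spirantization: no change — [yikosbez]
  2 h-Deletion: no change — [yikosbez]
  3 Geminate Reduction: no change — [yikosbez]
/piyhuguwa/:
  1 Spirantization: [piyhuguwa] → [piyhuhuwa]
  2 h-Deletion: [piyhuhuwa] → [piyuhuwa]
  3 Geminate Reduction: no change — [piyuhuwa]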